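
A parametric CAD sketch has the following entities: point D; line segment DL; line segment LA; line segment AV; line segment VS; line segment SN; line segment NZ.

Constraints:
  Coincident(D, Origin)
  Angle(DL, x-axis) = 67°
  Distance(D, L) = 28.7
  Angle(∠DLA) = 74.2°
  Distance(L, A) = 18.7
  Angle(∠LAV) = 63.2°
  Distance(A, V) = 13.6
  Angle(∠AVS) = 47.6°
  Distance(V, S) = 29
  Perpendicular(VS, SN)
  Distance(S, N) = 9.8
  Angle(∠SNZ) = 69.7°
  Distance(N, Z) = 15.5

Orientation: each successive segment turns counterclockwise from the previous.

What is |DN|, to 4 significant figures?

46.21

D is at the origin; DL runs at 67.0° with length 28.7, so L = (11.21, 26.42). ∠DLA = 74.2° gives LA at 172.8° from the x-axis; with |LA| = 18.7, A = (-7.339, 28.76). ∠LAV = 63.2° gives AV at -70.40° from the x-axis; with |AV| = 13.6, V = (-2.776, 15.95). ∠AVS = 47.6° gives VS at 62.00° from the x-axis; with |VS| = 29.0, S = (10.84, 41.56). The perpendicularity gives SN at right angles to VS, so SN runs at 152.0°; with |SN| = 9.8, N = (2.185, 46.16). Then |DN| = |N − D| = 46.21.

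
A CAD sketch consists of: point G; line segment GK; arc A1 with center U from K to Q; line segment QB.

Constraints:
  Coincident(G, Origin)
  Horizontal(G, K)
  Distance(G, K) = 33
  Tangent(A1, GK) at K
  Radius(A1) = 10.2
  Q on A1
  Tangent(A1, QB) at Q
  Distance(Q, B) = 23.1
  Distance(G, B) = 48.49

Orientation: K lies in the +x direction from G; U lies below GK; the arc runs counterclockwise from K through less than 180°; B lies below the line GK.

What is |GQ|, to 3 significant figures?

27.7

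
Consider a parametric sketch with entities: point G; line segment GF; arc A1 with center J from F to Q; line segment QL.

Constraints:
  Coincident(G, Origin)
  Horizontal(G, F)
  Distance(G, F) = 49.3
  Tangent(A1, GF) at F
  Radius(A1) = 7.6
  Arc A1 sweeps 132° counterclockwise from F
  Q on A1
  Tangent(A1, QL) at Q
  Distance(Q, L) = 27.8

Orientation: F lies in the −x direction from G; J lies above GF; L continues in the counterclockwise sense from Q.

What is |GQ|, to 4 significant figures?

45.46

G is at the origin; G and F share the same y with |GF| = 49.3 and F on the −x side, so F = (-49.30, 0.000). The tangent condition forces JF to be normal to GF, so J = F + (0, 7.6) = (-49.30, 7.600). On A1, F sits at bearing -90° from J; a 132° counterclockwise sweep puts Q at bearing 42°, so Q = J + 7.6·(cos 42°, sin 42°) = (-43.65, 12.69). Then |GQ| = |Q − G| = 45.46.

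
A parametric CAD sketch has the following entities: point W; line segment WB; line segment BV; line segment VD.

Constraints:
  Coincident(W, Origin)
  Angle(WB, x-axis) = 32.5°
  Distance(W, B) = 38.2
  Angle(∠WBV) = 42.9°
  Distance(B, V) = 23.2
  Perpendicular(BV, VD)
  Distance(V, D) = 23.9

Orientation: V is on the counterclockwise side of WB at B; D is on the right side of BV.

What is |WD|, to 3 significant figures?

50.1

W is at the origin; WB runs at 32.5° with length 38.2, so B = 38.2·(cos 32.5°, sin 32.5°) = (32.2, 20.5). ∠WBV = 42.9°, so BV runs at 32.5° + (180° − 42.9°) = 170° from the x-axis; with |BV| = 23.2, V = B + 23.2·(cos 170°, sin 170°) = (9.40, 24.7). The perpendicularity gives VD at right angles to BV; with |VD| = 23.9 on the right of BV, D = V + 23.9·(0.181, 0.984) = (13.7, 48.2). Then |WD| = |D − W| = 50.1.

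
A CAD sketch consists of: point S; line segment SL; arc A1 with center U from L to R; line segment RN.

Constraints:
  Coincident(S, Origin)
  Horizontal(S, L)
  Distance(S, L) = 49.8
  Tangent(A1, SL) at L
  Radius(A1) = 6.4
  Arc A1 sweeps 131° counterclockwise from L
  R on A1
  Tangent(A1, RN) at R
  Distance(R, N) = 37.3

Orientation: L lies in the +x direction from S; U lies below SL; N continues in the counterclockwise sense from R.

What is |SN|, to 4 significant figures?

79.52

S is at the origin; SL is horizontal with |SL| = 49.8 and L on the +x side, so L = (49.80, 0.000). The tangent condition forces UL to be normal to SL, so U = L + (0, -6.4) = (49.80, -6.400). On A1, L sits at bearing 90° from U; a 131° counterclockwise sweep puts R at bearing 221°, so R = U + 6.4·(cos 221°, sin 221°) = (44.97, -10.60). Since A1 is tangent to RN there, UR ⟂ RN, so RN runs along (−sin 221°, cos 221°); with |RN| = 37.3, N = (69.44, -38.75). Then |SN| = |N − S| = 79.52.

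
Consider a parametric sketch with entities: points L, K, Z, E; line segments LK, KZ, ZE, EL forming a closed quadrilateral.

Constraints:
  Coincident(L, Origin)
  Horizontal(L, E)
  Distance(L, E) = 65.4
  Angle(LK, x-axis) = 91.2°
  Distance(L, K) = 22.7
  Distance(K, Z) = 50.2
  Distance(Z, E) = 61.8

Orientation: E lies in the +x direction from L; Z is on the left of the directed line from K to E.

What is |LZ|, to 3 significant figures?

66.9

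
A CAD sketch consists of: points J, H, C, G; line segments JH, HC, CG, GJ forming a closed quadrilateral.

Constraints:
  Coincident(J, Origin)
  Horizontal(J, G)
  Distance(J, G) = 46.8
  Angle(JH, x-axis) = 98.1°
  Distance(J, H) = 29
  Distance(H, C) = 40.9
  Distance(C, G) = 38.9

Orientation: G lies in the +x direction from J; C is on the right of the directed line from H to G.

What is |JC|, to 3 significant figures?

13.6

J is at the origin; J and G share the same y with |JG| = 46.8 and G in +x, so G = (46.8, 0). JH runs at 98.1° with |JH| = 29.0, so H = (-4.09, 28.7). C is determined by |HC| = 40.9 and |CG| = 38.9 together: it lies at the intersection of circle(H, 40.9) and circle(G, 38.9). With |HG| = 58.4, the foot of the radical line on HG is 30.6 from H and the perpendicular offset is √(40.9² − 30.6²) = 27.2. Taking the right-of-HG solution: C = (9.20, -9.97).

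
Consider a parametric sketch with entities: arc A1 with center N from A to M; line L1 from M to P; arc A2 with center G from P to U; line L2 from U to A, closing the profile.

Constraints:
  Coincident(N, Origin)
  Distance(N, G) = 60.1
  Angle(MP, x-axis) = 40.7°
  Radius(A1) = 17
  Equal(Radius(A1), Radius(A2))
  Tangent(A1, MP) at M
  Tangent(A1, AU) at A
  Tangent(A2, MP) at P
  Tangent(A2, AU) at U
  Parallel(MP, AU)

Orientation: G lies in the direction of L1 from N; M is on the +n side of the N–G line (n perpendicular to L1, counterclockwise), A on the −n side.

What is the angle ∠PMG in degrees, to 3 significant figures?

15.8°

Tangency of A1 to both parallel lines with radius 17.0 puts M and A at N ± 17.0·n: M = (-11.1, 12.9), A = (11.1, -12.9). Equal radii place P and U the same way about G: P = G + 17.0·n = (34.5, 52.1), U = G − 17.0·n = (56.6, 26.3). Then cos ∠PMG = MP·MG / (|MP||MG|), giving 15.8°.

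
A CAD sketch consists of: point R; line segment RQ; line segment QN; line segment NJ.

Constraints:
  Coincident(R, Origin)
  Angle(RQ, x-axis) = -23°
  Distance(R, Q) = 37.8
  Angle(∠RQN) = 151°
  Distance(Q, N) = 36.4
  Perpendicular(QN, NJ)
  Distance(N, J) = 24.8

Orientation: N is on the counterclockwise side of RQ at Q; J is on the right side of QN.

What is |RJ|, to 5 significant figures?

81.759

R is at the origin; RQ runs at -23.0° with length 37.8, so Q = 37.8·(cos -23.0°, sin -23.0°) = (34.795, -14.770). ∠RQN = 151.0°, so QN runs at -23.0° + (180° − 151.0°) = 6.0000° from the x-axis; with |QN| = 36.4, N = Q + 36.4·(cos 6.0000°, sin 6.0000°) = (70.996, -10.965). QN is perpendicular to NJ; with |NJ| = 24.8 on the right of QN, J = N + 24.8·(0.10453, -0.99452) = (73.588, -35.629). Then |RJ| = |J − R| = 81.759.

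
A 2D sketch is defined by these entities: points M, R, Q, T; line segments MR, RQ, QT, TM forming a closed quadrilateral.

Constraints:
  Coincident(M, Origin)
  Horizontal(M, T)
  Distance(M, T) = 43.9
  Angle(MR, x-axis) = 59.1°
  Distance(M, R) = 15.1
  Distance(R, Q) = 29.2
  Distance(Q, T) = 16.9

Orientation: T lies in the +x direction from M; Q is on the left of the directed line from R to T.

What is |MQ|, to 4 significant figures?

39.93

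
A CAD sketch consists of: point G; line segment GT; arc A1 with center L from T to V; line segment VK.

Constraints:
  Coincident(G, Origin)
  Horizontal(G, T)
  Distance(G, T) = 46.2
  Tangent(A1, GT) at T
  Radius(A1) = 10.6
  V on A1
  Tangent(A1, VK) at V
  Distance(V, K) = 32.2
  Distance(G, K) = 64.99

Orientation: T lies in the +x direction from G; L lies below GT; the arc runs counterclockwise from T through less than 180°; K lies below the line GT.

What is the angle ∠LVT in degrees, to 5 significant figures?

34.888°

G is at the origin; GT is horizontal with |GT| = 46.2 and T on the +x side, so T = (46.200, 0.0000). The tangent condition forces LT to be normal to GT, so L = T + (0, -10.6) = (46.200, -10.600). Since LV ⟂ VK (tangency), |LK| = √(10.6² + 32.2²) = 33.900 regardless of where V sits on A1. So K lies on both circle(G, 64.99) and circle(L, 33.900); the below-GT intersection is K = (47.385, -44.479). V is the foot of the tangent from K: V = (36.253, -14.264).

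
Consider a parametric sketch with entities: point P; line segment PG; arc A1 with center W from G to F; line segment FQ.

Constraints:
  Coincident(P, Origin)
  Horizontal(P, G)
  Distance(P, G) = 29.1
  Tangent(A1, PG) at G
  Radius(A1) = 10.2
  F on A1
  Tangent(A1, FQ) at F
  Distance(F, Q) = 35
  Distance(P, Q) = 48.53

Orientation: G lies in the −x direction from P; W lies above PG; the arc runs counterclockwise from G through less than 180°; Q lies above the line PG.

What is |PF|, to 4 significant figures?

21.38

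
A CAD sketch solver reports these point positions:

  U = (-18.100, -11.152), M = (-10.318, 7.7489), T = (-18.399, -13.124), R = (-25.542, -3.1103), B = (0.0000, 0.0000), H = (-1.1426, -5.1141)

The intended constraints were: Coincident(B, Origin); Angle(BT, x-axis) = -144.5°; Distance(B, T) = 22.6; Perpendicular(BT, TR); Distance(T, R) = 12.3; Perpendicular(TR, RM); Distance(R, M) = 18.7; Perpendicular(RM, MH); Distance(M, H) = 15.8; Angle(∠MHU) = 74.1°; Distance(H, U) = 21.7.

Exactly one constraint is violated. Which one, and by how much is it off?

Distance(H, U) = 21.7 — off by 3.70.

B = (0.00, 0.00) ✓; BT at -144.5° ✓; |BT| = 22.60 ✓; ∠(BT, TR) = 90.00° ✓; |TR| = 12.30 ✓; ∠(TR, RM) = 90.00° ✓; |RM| = 18.70 ✓; ∠(RM, MH) = 90.00° ✓; |MH| = 15.80 ✓; ∠MHU = 74.10° ✓; |HU| = 18.00 ✗.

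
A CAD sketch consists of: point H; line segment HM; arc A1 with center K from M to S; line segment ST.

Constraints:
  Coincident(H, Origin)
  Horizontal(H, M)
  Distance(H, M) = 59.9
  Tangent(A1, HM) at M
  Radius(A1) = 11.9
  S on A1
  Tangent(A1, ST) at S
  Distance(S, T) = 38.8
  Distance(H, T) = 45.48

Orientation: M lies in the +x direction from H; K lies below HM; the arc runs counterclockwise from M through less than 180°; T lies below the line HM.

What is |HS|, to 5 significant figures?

50.517

Checks: ∠(KM, MH) = 90.00° ✓; |KS| = 11.90 ✓; ∠(KS, ST) = 90.00° ✓; |ST| = 38.80 ✓; |HT| = 45.48 ✓.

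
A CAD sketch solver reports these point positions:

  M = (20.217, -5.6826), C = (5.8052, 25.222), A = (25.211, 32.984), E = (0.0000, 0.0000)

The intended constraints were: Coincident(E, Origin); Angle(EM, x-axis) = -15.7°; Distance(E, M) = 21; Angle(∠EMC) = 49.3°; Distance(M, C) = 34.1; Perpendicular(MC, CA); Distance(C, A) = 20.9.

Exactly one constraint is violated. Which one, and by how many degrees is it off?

Perpendicular(MC, CA) — off by 3.20°.

E = (0.00, 0.00) ✓; EM at -15.70° ✓; |EM| = 21.00 ✓; ∠EMC = 49.30° ✓; |MC| = 34.10 ✓; ∠(MC, CA) = 93.20° ✗; |CA| = 20.90 ✓.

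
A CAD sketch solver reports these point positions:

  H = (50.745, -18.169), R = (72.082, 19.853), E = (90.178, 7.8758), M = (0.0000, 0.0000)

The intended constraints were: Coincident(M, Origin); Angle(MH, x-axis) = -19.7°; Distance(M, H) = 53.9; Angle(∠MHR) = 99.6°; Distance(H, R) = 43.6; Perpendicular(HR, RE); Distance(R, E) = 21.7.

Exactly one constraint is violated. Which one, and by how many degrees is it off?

Perpendicular(HR, RE) — off by 4.20°.

M = (0.00, 0.00) ✓; MH at -19.70° ✓; |MH| = 53.90 ✓; ∠MHR = 99.60° ✓; |HR| = 43.60 ✓; ∠(HR, RE) = 94.20° ✗; |RE| = 21.70 ✓.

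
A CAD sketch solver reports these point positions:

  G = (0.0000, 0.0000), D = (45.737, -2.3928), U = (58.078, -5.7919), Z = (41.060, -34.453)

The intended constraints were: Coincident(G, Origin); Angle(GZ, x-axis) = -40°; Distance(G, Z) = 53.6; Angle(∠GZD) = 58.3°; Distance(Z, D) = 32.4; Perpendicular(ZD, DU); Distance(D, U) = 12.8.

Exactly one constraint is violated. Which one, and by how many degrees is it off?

Perpendicular(ZD, DU) — off by 7.10°.

G = (0.00, 0.00) ✓; GZ at -40.00° ✓; |GZ| = 53.60 ✓; ∠GZD = 58.30° ✓; |ZD| = 32.40 ✓; ∠(ZD, DU) = 97.10° ✗; |DU| = 12.80 ✓.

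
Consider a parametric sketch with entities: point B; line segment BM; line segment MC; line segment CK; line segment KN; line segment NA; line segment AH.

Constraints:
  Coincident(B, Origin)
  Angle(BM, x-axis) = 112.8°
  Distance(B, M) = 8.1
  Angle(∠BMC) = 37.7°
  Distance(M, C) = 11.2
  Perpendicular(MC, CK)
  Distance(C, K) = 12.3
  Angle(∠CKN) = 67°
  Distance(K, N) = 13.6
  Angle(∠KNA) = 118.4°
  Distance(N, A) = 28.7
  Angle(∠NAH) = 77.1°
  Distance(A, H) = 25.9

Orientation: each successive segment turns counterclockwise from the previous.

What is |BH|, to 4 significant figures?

27.73

B is at the origin; BM runs at 112.8° with length 8.1, so M = (-3.139, 7.467). ∠BMC = 37.7° gives MC at -104.9° from the x-axis; with |MC| = 11.2, C = (-6.019, -3.356). MC ⟂ CK, so CK runs at -14.90°; with |CK| = 12.3, K = (5.868, -6.519). ∠CKN = 67.0° gives KN at 98.10° from the x-axis; with |KN| = 13.6, N = (3.951, 6.945). ∠KNA = 118.4° gives NA at 159.7° from the x-axis; with |NA| = 28.7, A = (-22.97, 16.90). ∠NAH = 77.1° gives AH at -97.40° from the x-axis; with |AH| = 25.9, H = (-26.30, -8.782). Then |BH| = |H − B| = 27.73.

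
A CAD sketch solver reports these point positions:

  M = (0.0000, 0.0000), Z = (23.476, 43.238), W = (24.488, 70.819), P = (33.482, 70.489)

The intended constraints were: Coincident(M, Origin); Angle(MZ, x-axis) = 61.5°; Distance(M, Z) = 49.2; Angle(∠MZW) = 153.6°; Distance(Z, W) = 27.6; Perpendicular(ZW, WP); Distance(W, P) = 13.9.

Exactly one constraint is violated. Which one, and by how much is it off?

Distance(W, P) = 13.9 — off by 4.90.

M = (0.00, 0.00) ✓; MZ at 61.50° ✓; |MZ| = 49.20 ✓; ∠MZW = 153.6° ✓; |ZW| = 27.60 ✓; ∠(ZW, WP) = 90.00° ✓; |WP| = 9.000 ✗.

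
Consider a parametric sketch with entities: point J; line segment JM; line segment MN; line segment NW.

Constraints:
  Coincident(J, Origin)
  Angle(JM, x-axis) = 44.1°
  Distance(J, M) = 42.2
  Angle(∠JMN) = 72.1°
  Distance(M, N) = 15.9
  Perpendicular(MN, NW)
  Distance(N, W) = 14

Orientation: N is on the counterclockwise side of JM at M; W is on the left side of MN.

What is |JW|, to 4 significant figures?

26.32

J is at the origin; JM runs at 44.1° with length 42.2, so M = 42.2·(cos 44.1°, sin 44.1°) = (30.30, 29.37). ∠JMN = 72.1°, so MN runs at 44.1° + (180° − 72.1°) = 152.0° from the x-axis; with |MN| = 15.9, N = M + 15.9·(cos 152.0°, sin 152.0°) = (16.27, 36.83). MN ⟂ NW; with |NW| = 14.0 on the left of MN, W = N + 14.0·(-0.4695, -0.8829) = (9.693, 24.47). Then |JW| = |W − J| = 26.32.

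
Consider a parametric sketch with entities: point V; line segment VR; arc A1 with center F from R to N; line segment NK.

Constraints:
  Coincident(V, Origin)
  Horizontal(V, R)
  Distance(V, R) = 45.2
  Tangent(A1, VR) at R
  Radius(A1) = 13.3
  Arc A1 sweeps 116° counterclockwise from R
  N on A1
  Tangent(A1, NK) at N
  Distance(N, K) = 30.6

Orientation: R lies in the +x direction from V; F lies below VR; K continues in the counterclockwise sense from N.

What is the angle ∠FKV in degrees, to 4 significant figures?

42.51°

On A1, R sits at bearing 90° from F; a 116° counterclockwise sweep puts N at bearing 206°, so N = F + 13.3·(cos 206°, sin 206°) = (33.25, -19.13). Tangency of A1 to NK means the radius FN is perpendicular to NK, so NK runs along (−sin 206°, cos 206°); with |NK| = 30.6, K = (46.66, -46.63). Then cos ∠FKV = KF·KV / (|KF||KV|), giving 42.51°.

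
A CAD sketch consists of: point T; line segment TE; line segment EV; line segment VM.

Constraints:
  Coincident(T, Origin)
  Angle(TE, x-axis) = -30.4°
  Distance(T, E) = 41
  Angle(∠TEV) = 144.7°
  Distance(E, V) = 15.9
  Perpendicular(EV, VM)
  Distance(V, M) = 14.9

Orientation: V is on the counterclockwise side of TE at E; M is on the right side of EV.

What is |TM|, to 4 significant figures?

62.66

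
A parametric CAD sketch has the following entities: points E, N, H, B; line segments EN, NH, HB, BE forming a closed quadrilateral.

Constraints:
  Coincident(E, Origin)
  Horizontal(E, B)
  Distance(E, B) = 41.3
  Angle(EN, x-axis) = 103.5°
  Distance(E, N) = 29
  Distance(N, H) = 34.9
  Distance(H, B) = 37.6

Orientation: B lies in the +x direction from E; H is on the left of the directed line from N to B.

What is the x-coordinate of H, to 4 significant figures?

27.47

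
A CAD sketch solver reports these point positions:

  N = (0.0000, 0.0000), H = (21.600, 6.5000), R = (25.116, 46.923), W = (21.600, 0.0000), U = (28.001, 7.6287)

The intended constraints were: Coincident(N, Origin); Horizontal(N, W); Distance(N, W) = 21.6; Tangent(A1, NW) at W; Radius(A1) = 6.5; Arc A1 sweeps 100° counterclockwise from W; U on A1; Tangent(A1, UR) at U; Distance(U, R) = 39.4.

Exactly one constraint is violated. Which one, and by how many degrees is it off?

Tangent(A1, UR) at U — off by 5.80°.

N = (0.00, 0.00) ✓; N.y = 0.00, W.y = 0.00 ✓; |NW| = 21.60 ✓; ∠(HW, WN) = 90.00° ✓; |HW| = 6.500 ✓; bearing(H→U) − bearing(H→W) = 100.0° ✓; |HU| = 6.500 ✓; ∠(HU, UR) = 95.80° ✗; |UR| = 39.40 ✓.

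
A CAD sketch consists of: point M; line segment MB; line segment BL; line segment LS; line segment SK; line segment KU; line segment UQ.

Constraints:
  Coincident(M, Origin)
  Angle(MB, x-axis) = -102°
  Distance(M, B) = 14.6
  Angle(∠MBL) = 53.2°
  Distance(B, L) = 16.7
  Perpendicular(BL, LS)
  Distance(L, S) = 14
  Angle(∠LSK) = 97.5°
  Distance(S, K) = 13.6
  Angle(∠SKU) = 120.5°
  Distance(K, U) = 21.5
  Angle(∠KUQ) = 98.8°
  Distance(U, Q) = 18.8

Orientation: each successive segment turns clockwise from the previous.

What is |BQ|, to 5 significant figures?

15.142

∠SKU = 120.5° gives KU at -100.80° from the x-axis; with |KU| = 21.5, U = (2.6867, -22.589). ∠KUQ = 98.8° gives UQ at 178.00° from the x-axis; with |UQ| = 18.8, Q = (-16.102, -21.933). Then |BQ| = |Q − B| = 15.142.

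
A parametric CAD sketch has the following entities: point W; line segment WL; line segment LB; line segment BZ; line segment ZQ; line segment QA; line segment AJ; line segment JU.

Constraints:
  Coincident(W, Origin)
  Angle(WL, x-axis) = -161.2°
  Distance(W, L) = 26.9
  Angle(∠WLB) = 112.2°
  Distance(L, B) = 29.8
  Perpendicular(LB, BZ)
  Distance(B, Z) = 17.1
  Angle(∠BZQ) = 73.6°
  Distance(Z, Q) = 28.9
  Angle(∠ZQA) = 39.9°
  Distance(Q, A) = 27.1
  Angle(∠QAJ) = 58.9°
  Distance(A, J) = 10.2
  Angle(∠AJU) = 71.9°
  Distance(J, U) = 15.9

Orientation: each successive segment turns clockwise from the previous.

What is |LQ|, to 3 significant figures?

9.18

W is at the origin; WL runs at -161.2° with length 26.9, so L = (-25.5, -8.67). ∠WLB = 112.2° gives LB at 131° from the x-axis; with |LB| = 29.8, B = (-45.0, 13.8). The perpendicularity gives BZ at right angles to LB, so BZ runs at 41.0°; with |BZ| = 17.1, Z = (-32.1, 25.0). ∠BZQ = 73.6° gives ZQ at -65.4° from the x-axis; with |ZQ| = 28.9, Q = (-20.1, -1.24). Then |LQ| = |Q − L| = 9.18.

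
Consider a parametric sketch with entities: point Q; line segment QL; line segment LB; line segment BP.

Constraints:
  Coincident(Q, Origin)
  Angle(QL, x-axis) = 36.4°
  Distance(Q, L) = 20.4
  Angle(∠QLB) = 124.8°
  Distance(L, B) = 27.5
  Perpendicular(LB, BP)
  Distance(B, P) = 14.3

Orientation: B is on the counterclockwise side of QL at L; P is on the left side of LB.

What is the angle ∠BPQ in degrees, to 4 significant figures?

93.58°

Q is at the origin; QL runs at 36.4° with length 20.4, so L = 20.4·(cos 36.4°, sin 36.4°) = (16.42, 12.11). ∠QLB = 124.8°, so LB runs at 36.4° + (180° − 124.8°) = 91.60° from the x-axis; with |LB| = 27.5, B = L + 27.5·(cos 91.60°, sin 91.60°) = (15.65, 39.60). LB is perpendicular to BP; with |BP| = 14.3 on the left of LB, P = B + 14.3·(-0.9996, -0.02792) = (1.358, 39.20). Then cos ∠BPQ = PB·PQ / (|PB||PQ|), giving 93.58°.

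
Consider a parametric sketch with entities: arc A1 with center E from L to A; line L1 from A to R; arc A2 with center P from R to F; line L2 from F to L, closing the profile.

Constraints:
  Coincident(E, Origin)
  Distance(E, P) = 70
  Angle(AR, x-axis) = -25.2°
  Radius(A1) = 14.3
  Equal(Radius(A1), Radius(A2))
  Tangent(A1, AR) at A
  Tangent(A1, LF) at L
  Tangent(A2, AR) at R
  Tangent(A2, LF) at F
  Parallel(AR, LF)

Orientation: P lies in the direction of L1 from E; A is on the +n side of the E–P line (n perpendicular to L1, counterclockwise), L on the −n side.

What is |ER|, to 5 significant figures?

71.446

The slot axis is L1's direction at -25.2°, so u = (cos -25.2°, sin -25.2°) = (0.90483, -0.42578) and n = (−sin -25.2°, cos -25.2°) = (0.42578, 0.90483). E is at the origin and P lies 70.0 along u from E, so P = 70.0·u = (63.338, -29.805). Tangency of A1 to both parallel lines with radius 14.3 puts A and L at E ± 14.3·n: A = (6.0886, 12.939), L = (-6.0886, -12.939). Equal radii place R and F the same way about P: R = P + 14.3·n = (69.427, -16.866), F = P − 14.3·n = (57.249, -42.744). Then |ER| = |R − E| = 71.446.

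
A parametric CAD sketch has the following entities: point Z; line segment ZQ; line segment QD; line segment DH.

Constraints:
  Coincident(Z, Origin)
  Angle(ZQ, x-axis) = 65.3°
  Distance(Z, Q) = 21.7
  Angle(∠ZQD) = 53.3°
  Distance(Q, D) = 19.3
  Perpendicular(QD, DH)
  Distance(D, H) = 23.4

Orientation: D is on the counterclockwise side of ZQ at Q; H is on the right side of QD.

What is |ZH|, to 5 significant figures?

41.287

Z is at the origin; ZQ runs at 65.3° with length 21.7, so Q = 21.7·(cos 65.3°, sin 65.3°) = (9.0677, 19.715). ∠ZQD = 53.3°, so QD runs at 65.3° + (180° − 53.3°) = 192.00° from the x-axis; with |QD| = 19.3, D = Q + 19.3·(cos 192.00°, sin 192.00°) = (-9.8105, 15.702). QD is perpendicular to DH; with |DH| = 23.4 on the right of QD, H = D + 23.4·(-0.20791, 0.97815) = (-14.676, 38.591). Then |ZH| = |H − Z| = 41.287.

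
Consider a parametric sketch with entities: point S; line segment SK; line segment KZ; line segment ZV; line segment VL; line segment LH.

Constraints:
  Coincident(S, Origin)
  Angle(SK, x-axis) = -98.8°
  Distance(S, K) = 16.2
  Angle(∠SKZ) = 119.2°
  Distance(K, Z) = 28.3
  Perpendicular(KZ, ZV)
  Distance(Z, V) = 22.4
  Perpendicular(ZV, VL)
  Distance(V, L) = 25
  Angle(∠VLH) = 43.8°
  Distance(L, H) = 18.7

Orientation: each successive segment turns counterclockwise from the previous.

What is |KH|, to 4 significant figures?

19.28

S is at the origin; SK runs at -98.8° with length 16.2, so K = (-2.478, -16.01). ∠SKZ = 119.2° gives KZ at -38.00° from the x-axis; with |KZ| = 28.3, Z = (19.82, -33.43). KZ is perpendicular to ZV, so ZV runs at 52.00°; with |ZV| = 22.4, V = (33.61, -15.78). The perpendicularity gives VL at right angles to ZV, so VL runs at 142.0°; with |VL| = 25.0, L = (13.91, -0.3895). ∠VLH = 43.8° gives LH at -81.80° from the x-axis; with |LH| = 18.7, H = (16.58, -18.90). Then |KH| = |H − K| = 19.28.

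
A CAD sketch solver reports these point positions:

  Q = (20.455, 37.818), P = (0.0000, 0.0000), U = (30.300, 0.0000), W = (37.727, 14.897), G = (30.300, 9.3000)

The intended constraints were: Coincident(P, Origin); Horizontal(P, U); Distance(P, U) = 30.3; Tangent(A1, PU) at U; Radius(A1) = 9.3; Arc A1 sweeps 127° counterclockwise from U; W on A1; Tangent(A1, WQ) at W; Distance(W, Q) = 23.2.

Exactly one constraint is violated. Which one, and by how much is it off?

Distance(W, Q) = 23.2 — off by 5.50.

P = (0.00, 0.00) ✓; P.y = 0.00, U.y = 0.00 ✓; |PU| = 30.30 ✓; ∠(GU, UP) = 90.00° ✓; |GU| = 9.300 ✓; bearing(G→W) − bearing(G→U) = 127.0° ✓; |GW| = 9.300 ✓; ∠(GW, WQ) = 90.00° ✓; |WQ| = 28.70 ✗.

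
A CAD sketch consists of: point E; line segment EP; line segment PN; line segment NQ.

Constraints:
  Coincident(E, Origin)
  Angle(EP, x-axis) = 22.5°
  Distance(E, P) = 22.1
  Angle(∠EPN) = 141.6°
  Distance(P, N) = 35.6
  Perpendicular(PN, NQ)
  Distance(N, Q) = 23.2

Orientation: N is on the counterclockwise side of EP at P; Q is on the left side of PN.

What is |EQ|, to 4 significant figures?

53.76

E is at the origin; EP runs at 22.5° with length 22.1, so P = 22.1·(cos 22.5°, sin 22.5°) = (20.42, 8.457). ∠EPN = 141.6°, so PN runs at 22.5° + (180° − 141.6°) = 60.90° from the x-axis; with |PN| = 35.6, N = P + 35.6·(cos 60.90°, sin 60.90°) = (37.73, 39.56). PN ⟂ NQ; with |NQ| = 23.2 on the left of PN, Q = N + 23.2·(-0.8738, 0.4863) = (17.46, 50.85). Then |EQ| = |Q − E| = 53.76.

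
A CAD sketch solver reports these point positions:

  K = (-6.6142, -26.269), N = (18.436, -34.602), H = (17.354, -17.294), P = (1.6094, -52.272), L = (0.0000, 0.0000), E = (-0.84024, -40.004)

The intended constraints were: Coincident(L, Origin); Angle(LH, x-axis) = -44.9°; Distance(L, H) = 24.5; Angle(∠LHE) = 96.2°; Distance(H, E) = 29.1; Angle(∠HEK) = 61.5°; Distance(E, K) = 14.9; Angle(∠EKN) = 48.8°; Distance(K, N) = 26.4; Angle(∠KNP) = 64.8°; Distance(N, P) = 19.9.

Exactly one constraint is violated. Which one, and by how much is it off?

Distance(N, P) = 19.9 — off by 4.50.

L = (0.00, 0.00) ✓; LH at -44.90° ✓; |LH| = 24.50 ✓; ∠LHE = 96.20° ✓; |HE| = 29.10 ✓; ∠HEK = 61.50° ✓; |EK| = 14.90 ✓; ∠EKN = 48.80° ✓; |KN| = 26.40 ✓; ∠KNP = 64.80° ✓; |NP| = 24.40 ✗.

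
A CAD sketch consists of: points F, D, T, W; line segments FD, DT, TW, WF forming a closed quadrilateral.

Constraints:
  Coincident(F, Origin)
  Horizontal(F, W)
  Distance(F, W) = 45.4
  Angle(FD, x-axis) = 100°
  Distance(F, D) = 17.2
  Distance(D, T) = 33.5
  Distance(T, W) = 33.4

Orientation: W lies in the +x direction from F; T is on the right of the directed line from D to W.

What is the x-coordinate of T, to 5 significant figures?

14.167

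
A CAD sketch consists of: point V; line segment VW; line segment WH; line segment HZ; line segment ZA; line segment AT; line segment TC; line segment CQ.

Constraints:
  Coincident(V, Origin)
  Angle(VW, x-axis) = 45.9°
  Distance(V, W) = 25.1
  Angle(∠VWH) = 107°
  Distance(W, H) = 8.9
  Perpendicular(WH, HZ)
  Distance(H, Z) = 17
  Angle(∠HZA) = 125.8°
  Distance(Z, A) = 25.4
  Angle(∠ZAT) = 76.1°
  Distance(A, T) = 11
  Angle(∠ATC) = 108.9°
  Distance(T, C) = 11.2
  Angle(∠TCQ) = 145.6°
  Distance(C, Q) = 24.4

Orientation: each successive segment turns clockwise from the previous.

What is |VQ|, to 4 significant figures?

27.24

∠ATC = 108.9° gives TC at 13.70° from the x-axis; with |TC| = 11.2, C = (4.417, 8.602). ∠TCQ = 145.6° gives CQ at -20.70° from the x-axis; with |CQ| = 24.4, Q = (27.24, -0.02249). Then |VQ| = |Q − V| = 27.24.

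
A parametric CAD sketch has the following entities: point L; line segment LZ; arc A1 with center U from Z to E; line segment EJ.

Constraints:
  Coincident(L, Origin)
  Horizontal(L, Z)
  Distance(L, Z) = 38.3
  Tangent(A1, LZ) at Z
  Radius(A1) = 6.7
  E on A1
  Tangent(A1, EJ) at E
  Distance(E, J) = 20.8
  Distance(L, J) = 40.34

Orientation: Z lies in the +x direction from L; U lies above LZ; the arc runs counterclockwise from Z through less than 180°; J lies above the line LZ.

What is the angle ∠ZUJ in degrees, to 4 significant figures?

157.8°

Checks: |UE| = 6.700 ✓; ∠(UE, EJ) = 90.00° ✓; |EJ| = 20.80 ✓; |LJ| = 40.34 ✓.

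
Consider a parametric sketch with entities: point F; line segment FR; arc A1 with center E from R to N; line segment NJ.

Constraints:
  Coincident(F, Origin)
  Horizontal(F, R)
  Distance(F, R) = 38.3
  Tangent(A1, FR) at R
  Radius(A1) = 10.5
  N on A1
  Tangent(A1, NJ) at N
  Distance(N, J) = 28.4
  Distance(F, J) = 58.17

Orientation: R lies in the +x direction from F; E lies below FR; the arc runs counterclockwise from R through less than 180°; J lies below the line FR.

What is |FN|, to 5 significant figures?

32.675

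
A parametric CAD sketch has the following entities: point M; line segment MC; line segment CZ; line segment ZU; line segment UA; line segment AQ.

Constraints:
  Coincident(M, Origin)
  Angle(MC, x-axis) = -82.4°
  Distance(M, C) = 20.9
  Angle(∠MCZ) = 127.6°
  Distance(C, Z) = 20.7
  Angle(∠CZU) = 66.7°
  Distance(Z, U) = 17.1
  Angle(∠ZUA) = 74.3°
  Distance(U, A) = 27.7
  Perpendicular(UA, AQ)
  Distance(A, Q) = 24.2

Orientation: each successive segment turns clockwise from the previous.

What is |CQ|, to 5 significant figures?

21.909

M is at the origin; MC runs at -82.4° with length 20.9, so C = (2.7642, -20.716). ∠MCZ = 127.6° gives CZ at -134.80° from the x-axis; with |CZ| = 20.7, Z = (-11.822, -35.405). ∠CZU = 66.7° gives ZU at 111.90° from the x-axis; with |ZU| = 17.1, U = (-18.200, -19.539). ∠ZUA = 74.3° gives UA at 6.2000° from the x-axis; with |UA| = 27.7, A = (9.3381, -16.547). The perpendicularity gives AQ at right angles to UA, so AQ runs at -83.800°; with |AQ| = 24.2, Q = (11.952, -40.605). Then |CQ| = |Q − C| = 21.909.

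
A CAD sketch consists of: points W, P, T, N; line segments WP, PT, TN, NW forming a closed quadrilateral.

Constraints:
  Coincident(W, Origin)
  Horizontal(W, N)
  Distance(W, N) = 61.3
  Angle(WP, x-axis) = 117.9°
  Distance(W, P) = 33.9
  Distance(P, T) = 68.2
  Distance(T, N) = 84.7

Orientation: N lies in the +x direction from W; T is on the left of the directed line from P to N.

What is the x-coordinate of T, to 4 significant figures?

31.31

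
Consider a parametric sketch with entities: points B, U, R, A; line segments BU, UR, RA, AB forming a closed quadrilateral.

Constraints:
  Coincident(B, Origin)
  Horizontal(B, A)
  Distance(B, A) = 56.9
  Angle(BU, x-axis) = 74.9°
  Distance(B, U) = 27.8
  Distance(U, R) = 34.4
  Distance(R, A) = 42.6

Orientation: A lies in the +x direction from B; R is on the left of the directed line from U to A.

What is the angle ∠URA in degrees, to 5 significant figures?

93.681°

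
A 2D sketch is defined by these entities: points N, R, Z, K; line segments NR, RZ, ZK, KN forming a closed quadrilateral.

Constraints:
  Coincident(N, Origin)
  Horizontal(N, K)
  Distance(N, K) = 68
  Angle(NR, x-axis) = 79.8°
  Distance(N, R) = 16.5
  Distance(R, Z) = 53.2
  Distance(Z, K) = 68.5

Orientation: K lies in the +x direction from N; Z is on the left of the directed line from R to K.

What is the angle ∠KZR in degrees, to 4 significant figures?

65.49°

Checks: |RZ| = 53.20 ✓; |ZK| = 68.50 ✓.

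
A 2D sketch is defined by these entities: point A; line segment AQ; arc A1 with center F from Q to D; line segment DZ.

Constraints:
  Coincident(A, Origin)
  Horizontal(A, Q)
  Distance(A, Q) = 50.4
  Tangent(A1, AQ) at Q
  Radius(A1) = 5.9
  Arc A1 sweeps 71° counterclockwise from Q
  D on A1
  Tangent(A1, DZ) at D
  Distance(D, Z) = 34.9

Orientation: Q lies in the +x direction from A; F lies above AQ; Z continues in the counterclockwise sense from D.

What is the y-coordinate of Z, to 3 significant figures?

37.0

A is at the origin; AQ is horizontal with |AQ| = 50.4 and Q on the +x side, so Q = (50.4, 0.00). Since A1 is tangent to AQ there, FQ ⟂ AQ, so F = Q + (0, 5.9) = (50.4, 5.90). On A1, Q sits at bearing -90° from F; a 71° counterclockwise sweep puts D at bearing -19°, so D = F + 5.9·(cos -19°, sin -19°) = (56.0, 3.98). Tangency of A1 to DZ means the radius FD is perpendicular to DZ, so DZ runs along (−sin -19°, cos -19°); with |DZ| = 34.9, Z = (67.3, 37.0). So Z.y = 37.0.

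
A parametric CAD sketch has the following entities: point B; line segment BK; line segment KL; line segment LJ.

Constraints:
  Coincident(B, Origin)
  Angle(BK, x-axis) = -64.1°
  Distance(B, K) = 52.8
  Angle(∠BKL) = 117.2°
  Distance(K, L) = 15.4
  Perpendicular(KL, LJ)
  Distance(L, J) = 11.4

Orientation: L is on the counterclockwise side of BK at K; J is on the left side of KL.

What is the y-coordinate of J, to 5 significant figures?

-36.449

∠BKL = 117.2°, so KL runs at -64.1° + (180° − 117.2°) = -1.3000° from the x-axis; with |KL| = 15.4, L = K + 15.4·(cos -1.3000°, sin -1.3000°) = (38.459, -47.846). KL is perpendicular to LJ; with |LJ| = 11.4 on the left of KL, J = L + 11.4·(0.022687, 0.99974) = (38.718, -36.449). So J.y = -36.449.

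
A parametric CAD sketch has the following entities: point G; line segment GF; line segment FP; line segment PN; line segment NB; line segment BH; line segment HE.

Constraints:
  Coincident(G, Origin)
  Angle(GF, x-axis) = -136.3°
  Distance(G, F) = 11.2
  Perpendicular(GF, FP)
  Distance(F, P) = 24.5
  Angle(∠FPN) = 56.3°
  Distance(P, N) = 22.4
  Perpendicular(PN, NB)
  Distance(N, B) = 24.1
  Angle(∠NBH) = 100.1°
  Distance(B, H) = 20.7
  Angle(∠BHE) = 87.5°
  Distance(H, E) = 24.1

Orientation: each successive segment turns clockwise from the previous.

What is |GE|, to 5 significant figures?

26.199

∠NBH = 100.1° gives BH at -159.90° from the x-axis; with |BH| = 20.7, H = (-18.218, -16.983). ∠BHE = 87.5° gives HE at 107.60° from the x-axis; with |HE| = 24.1, E = (-25.506, 5.9888). Then |GE| = |E − G| = 26.199.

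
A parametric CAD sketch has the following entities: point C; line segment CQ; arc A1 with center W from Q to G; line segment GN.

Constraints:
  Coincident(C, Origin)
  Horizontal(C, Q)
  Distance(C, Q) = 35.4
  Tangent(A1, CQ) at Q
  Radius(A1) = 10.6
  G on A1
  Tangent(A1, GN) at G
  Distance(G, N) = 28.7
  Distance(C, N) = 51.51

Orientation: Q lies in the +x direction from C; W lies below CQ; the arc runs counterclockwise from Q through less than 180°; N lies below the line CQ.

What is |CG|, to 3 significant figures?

28.2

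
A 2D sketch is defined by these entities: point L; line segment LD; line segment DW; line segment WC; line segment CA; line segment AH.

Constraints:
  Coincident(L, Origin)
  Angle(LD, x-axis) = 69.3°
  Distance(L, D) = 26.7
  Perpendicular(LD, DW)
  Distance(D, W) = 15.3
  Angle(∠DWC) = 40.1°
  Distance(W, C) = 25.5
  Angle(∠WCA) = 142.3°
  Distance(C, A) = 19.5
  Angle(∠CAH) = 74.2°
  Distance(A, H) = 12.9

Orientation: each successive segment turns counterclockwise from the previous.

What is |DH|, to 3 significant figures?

21.2

L is at the origin; LD runs at 69.3° with length 26.7, so D = (9.44, 25.0). The perpendicularity gives DW at right angles to LD, so DW runs at 159°; with |DW| = 15.3, W = (-4.87, 30.4). ∠DWC = 40.1° gives WC at -60.8° from the x-axis; with |WC| = 25.5, C = (7.57, 8.13). ∠WCA = 142.3° gives CA at -23.1° from the x-axis; with |CA| = 19.5, A = (25.5, 0.474). ∠CAH = 74.2° gives AH at 82.7° from the x-axis; with |AH| = 12.9, H = (27.1, 13.3). Then |DH| = |H − D| = 21.2.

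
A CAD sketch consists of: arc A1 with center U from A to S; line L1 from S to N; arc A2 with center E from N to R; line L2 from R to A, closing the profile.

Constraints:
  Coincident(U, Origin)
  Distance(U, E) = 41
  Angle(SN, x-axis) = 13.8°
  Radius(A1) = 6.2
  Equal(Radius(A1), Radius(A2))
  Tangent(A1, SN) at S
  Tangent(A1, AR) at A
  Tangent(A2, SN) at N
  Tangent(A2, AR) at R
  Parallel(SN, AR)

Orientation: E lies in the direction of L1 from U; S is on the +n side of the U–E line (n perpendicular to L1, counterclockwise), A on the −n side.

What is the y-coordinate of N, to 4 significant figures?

15.80

The slot axis is L1's direction at 13.8°, so u = (cos 13.8°, sin 13.8°) = (0.9711, 0.2385) and n = (−sin 13.8°, cos 13.8°) = (-0.2385, 0.9711). U is at the origin and E lies 41.0 along u from U, so E = 41.0·u = (39.82, 9.780). Tangency of A1 to both parallel lines with radius 6.2 puts S and A at U ± 6.2·n: S = (-1.479, 6.021), A = (1.479, -6.021). Equal radii place N and R the same way about E: N = E + 6.2·n = (38.34, 15.80), R = E − 6.2·n = (41.30, 3.759). So N.y = 15.80.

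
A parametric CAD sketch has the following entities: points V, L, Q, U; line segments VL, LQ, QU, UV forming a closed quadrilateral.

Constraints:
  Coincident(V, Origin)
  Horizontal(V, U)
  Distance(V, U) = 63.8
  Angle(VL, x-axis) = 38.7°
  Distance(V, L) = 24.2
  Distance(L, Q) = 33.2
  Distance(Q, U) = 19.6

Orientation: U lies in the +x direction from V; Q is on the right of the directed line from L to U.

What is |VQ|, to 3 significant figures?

45.3

Checks: |LQ| = 33.20 ✓; |QU| = 19.60 ✓.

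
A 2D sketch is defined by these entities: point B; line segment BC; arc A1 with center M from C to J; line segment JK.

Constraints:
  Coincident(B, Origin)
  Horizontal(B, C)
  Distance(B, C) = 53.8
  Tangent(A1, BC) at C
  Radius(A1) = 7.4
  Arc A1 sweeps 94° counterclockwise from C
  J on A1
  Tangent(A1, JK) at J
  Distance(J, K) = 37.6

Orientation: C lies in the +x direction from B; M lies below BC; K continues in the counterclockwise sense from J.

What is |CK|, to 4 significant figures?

45.67

B is at the origin; BC is horizontal with |BC| = 53.8 and C on the +x side, so C = (53.80, 0.000). Since A1 is tangent to BC there, MC ⟂ BC, so M = C + (0, -7.4) = (53.80, -7.400). On A1, C sits at bearing 90° from M; a 94° counterclockwise sweep puts J at bearing 184°, so J = M + 7.4·(cos 184°, sin 184°) = (46.42, -7.916). Tangency of A1 to JK means the radius MJ is perpendicular to JK, so JK runs along (−sin 184°, cos 184°); with |JK| = 37.6, K = (49.04, -45.42). Then |CK| = |K − C| = 45.67.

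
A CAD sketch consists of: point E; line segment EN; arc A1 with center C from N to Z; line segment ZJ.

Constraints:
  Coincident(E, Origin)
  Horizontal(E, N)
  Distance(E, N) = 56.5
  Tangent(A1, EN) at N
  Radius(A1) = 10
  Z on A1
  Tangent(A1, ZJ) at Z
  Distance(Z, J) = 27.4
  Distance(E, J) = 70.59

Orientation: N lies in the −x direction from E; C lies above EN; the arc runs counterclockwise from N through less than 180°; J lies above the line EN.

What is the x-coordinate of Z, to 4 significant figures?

-47.40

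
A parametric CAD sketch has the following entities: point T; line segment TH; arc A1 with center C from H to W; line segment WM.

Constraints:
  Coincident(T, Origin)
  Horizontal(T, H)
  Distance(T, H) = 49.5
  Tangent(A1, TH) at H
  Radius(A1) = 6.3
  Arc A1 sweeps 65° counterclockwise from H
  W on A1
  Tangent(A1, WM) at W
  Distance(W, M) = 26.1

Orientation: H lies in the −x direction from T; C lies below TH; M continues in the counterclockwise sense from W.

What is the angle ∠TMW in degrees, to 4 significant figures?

42.61°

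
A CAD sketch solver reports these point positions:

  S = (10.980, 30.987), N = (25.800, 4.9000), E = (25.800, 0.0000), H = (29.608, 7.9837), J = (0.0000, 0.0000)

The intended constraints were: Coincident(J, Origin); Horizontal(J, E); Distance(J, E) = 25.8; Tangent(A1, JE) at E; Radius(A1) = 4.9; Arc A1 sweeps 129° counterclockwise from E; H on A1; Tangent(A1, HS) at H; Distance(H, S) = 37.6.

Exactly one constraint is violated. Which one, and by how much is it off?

Distance(H, S) = 37.6 — off by 8.00.

J = (0.00, 0.00) ✓; J.y = 0.00, E.y = 0.00 ✓; |JE| = 25.80 ✓; ∠(NE, EJ) = 90.00° ✓; |NE| = 4.900 ✓; bearing(N→H) − bearing(N→E) = 129.0° ✓; |NH| = 4.900 ✓; ∠(NH, HS) = 90.00° ✓; |HS| = 29.60 ✗.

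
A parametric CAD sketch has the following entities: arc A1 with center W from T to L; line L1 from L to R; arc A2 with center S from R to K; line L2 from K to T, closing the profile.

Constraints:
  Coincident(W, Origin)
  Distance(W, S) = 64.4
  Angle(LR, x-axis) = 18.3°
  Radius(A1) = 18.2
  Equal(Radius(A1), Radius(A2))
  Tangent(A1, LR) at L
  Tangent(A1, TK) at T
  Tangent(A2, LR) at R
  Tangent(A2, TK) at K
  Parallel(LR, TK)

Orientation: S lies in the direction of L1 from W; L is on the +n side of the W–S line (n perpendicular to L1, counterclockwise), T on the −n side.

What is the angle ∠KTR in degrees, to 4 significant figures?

29.48°

The slot axis is L1's direction at 18.3°, so u = (cos 18.3°, sin 18.3°) = (0.9494, 0.3140) and n = (−sin 18.3°, cos 18.3°) = (-0.3140, 0.9494). W is at the origin and S lies 64.4 along u from W, so S = 64.4·u = (61.14, 20.22). Tangency of A1 to both parallel lines with radius 18.2 puts L and T at W ± 18.2·n: L = (-5.715, 17.28), T = (5.715, -17.28). Equal radii place R and K the same way about S: R = S + 18.2·n = (55.43, 37.50), K = S − 18.2·n = (66.86, 2.942). Then cos ∠KTR = TK·TR / (|TK||TR|), giving 29.48°.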